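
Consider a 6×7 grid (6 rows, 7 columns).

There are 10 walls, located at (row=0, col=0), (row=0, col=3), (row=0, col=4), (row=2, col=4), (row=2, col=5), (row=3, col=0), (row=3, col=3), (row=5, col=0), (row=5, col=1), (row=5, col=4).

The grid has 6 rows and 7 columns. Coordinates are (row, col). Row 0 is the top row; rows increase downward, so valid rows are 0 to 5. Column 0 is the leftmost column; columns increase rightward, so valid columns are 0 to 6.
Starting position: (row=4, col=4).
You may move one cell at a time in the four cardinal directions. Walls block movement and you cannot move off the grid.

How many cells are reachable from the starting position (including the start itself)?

Answer: Reachable cells: 32

Derivation:
BFS flood-fill from (row=4, col=4):
  Distance 0: (row=4, col=4)
  Distance 1: (row=3, col=4), (row=4, col=3), (row=4, col=5)
  Distance 2: (row=3, col=5), (row=4, col=2), (row=4, col=6), (row=5, col=3), (row=5, col=5)
  Distance 3: (row=3, col=2), (row=3, col=6), (row=4, col=1), (row=5, col=2), (row=5, col=6)
  Distance 4: (row=2, col=2), (row=2, col=6), (row=3, col=1), (row=4, col=0)
  Distance 5: (row=1, col=2), (row=1, col=6), (row=2, col=1), (row=2, col=3)
  Distance 6: (row=0, col=2), (row=0, col=6), (row=1, col=1), (row=1, col=3), (row=1, col=5), (row=2, col=0)
  Distance 7: (row=0, col=1), (row=0, col=5), (row=1, col=0), (row=1, col=4)
Total reachable: 32 (grid has 32 open cells total)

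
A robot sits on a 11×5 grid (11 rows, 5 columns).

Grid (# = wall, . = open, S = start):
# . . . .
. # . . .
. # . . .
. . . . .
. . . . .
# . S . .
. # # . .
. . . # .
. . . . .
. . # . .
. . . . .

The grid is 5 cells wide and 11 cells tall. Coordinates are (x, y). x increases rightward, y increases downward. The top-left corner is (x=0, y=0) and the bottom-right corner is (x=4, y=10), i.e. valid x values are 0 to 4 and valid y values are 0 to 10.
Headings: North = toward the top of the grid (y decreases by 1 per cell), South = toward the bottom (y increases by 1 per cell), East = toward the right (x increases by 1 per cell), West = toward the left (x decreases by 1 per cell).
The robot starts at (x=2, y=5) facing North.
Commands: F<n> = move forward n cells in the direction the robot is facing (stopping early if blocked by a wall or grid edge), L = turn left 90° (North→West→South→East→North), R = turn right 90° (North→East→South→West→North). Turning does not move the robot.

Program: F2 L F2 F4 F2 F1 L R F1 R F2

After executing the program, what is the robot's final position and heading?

Answer: Final position: (x=0, y=1), facing North

Derivation:
Start: (x=2, y=5), facing North
  F2: move forward 2, now at (x=2, y=3)
  L: turn left, now facing West
  F2: move forward 2, now at (x=0, y=3)
  F4: move forward 0/4 (blocked), now at (x=0, y=3)
  F2: move forward 0/2 (blocked), now at (x=0, y=3)
  F1: move forward 0/1 (blocked), now at (x=0, y=3)
  L: turn left, now facing South
  R: turn right, now facing West
  F1: move forward 0/1 (blocked), now at (x=0, y=3)
  R: turn right, now facing North
  F2: move forward 2, now at (x=0, y=1)
Final: (x=0, y=1), facing North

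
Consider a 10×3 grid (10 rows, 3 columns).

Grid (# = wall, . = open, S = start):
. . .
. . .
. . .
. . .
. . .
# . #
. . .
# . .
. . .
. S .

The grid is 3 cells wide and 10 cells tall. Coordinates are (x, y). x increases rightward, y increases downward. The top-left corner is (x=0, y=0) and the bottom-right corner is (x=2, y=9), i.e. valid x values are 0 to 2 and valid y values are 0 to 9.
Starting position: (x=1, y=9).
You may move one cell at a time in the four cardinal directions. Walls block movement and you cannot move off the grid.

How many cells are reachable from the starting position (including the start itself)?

Answer: Reachable cells: 27

Derivation:
BFS flood-fill from (x=1, y=9):
  Distance 0: (x=1, y=9)
  Distance 1: (x=1, y=8), (x=0, y=9), (x=2, y=9)
  Distance 2: (x=1, y=7), (x=0, y=8), (x=2, y=8)
  Distance 3: (x=1, y=6), (x=2, y=7)
  Distance 4: (x=1, y=5), (x=0, y=6), (x=2, y=6)
  Distance 5: (x=1, y=4)
  Distance 6: (x=1, y=3), (x=0, y=4), (x=2, y=4)
  Distance 7: (x=1, y=2), (x=0, y=3), (x=2, y=3)
  Distance 8: (x=1, y=1), (x=0, y=2), (x=2, y=2)
  Distance 9: (x=1, y=0), (x=0, y=1), (x=2, y=1)
  Distance 10: (x=0, y=0), (x=2, y=0)
Total reachable: 27 (grid has 27 open cells total)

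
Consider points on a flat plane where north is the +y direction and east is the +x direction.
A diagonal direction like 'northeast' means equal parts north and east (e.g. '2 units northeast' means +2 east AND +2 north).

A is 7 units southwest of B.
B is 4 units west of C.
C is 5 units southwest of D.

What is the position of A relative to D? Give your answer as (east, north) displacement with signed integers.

Place D at the origin (east=0, north=0).
  C is 5 units southwest of D: delta (east=-5, north=-5); C at (east=-5, north=-5).
  B is 4 units west of C: delta (east=-4, north=+0); B at (east=-9, north=-5).
  A is 7 units southwest of B: delta (east=-7, north=-7); A at (east=-16, north=-12).
Therefore A relative to D: (east=-16, north=-12).

Answer: A is at (east=-16, north=-12) relative to D.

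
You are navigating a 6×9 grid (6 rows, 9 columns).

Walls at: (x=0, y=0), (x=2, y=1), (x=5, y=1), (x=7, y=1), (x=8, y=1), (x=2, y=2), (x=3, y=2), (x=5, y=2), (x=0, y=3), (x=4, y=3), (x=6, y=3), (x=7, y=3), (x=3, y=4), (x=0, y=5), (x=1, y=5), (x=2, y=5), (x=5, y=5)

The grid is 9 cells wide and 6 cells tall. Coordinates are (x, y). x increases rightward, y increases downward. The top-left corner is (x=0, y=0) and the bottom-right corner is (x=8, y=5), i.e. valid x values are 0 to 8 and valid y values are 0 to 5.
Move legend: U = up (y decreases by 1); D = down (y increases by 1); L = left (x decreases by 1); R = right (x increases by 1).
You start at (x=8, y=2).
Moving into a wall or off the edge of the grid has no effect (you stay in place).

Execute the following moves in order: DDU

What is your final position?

Start: (x=8, y=2)
  D (down): (x=8, y=2) -> (x=8, y=3)
  D (down): (x=8, y=3) -> (x=8, y=4)
  U (up): (x=8, y=4) -> (x=8, y=3)
Final: (x=8, y=3)

Answer: Final position: (x=8, y=3)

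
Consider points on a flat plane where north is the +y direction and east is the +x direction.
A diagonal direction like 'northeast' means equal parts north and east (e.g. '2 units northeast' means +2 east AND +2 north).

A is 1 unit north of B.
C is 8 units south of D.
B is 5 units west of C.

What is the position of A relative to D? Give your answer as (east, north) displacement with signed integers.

Answer: A is at (east=-5, north=-7) relative to D.

Derivation:
Place D at the origin (east=0, north=0).
  C is 8 units south of D: delta (east=+0, north=-8); C at (east=0, north=-8).
  B is 5 units west of C: delta (east=-5, north=+0); B at (east=-5, north=-8).
  A is 1 unit north of B: delta (east=+0, north=+1); A at (east=-5, north=-7).
Therefore A relative to D: (east=-5, north=-7).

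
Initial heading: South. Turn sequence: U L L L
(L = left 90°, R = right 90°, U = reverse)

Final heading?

Answer: Final heading: East

Derivation:
Start: South
  U (U-turn (180°)) -> North
  L (left (90° counter-clockwise)) -> West
  L (left (90° counter-clockwise)) -> South
  L (left (90° counter-clockwise)) -> East
Final: East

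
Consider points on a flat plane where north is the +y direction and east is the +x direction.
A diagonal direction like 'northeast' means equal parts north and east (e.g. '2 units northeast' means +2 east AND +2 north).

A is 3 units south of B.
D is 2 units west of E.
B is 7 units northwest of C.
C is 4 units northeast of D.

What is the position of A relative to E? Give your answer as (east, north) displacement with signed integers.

Answer: A is at (east=-5, north=8) relative to E.

Derivation:
Place E at the origin (east=0, north=0).
  D is 2 units west of E: delta (east=-2, north=+0); D at (east=-2, north=0).
  C is 4 units northeast of D: delta (east=+4, north=+4); C at (east=2, north=4).
  B is 7 units northwest of C: delta (east=-7, north=+7); B at (east=-5, north=11).
  A is 3 units south of B: delta (east=+0, north=-3); A at (east=-5, north=8).
Therefore A relative to E: (east=-5, north=8).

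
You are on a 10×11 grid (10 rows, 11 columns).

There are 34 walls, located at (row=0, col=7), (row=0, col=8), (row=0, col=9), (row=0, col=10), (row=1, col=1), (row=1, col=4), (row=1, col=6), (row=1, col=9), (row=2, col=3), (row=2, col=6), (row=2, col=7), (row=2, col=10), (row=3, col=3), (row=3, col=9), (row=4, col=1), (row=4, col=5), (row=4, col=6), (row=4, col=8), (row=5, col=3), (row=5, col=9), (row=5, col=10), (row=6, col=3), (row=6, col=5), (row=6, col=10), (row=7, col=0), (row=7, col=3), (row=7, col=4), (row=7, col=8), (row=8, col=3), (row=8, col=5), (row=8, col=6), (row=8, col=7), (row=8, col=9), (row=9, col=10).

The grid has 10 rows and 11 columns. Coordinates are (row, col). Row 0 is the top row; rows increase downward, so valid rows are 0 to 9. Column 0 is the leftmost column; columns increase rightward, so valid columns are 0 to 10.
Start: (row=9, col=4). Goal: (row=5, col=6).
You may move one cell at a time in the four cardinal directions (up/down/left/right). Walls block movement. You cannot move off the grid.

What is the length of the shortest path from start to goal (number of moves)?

BFS from (row=9, col=4) until reaching (row=5, col=6):
  Distance 0: (row=9, col=4)
  Distance 1: (row=8, col=4), (row=9, col=3), (row=9, col=5)
  Distance 2: (row=9, col=2), (row=9, col=6)
  Distance 3: (row=8, col=2), (row=9, col=1), (row=9, col=7)
  Distance 4: (row=7, col=2), (row=8, col=1), (row=9, col=0), (row=9, col=8)
  Distance 5: (row=6, col=2), (row=7, col=1), (row=8, col=0), (row=8, col=8), (row=9, col=9)
  Distance 6: (row=5, col=2), (row=6, col=1)
  Distance 7: (row=4, col=2), (row=5, col=1), (row=6, col=0)
  Distance 8: (row=3, col=2), (row=4, col=3), (row=5, col=0)
  Distance 9: (row=2, col=2), (row=3, col=1), (row=4, col=0), (row=4, col=4)
  Distance 10: (row=1, col=2), (row=2, col=1), (row=3, col=0), (row=3, col=4), (row=5, col=4)
  Distance 11: (row=0, col=2), (row=1, col=3), (row=2, col=0), (row=2, col=4), (row=3, col=5), (row=5, col=5), (row=6, col=4)
  Distance 12: (row=0, col=1), (row=0, col=3), (row=1, col=0), (row=2, col=5), (row=3, col=6), (row=5, col=6)  <- goal reached here
One shortest path (12 moves): (row=9, col=4) -> (row=9, col=3) -> (row=9, col=2) -> (row=8, col=2) -> (row=7, col=2) -> (row=6, col=2) -> (row=5, col=2) -> (row=4, col=2) -> (row=4, col=3) -> (row=4, col=4) -> (row=5, col=4) -> (row=5, col=5) -> (row=5, col=6)

Answer: Shortest path length: 12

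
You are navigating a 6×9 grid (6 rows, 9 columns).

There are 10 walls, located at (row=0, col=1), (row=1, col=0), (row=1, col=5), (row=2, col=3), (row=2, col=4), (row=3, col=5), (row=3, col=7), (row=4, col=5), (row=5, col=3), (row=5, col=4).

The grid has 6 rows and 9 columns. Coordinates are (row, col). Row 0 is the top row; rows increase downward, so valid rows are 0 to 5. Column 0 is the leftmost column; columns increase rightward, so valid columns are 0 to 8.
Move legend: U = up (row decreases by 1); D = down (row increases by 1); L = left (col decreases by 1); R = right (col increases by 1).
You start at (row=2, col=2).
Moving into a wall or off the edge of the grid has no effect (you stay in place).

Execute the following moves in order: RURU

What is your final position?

Start: (row=2, col=2)
  R (right): blocked, stay at (row=2, col=2)
  U (up): (row=2, col=2) -> (row=1, col=2)
  R (right): (row=1, col=2) -> (row=1, col=3)
  U (up): (row=1, col=3) -> (row=0, col=3)
Final: (row=0, col=3)

Answer: Final position: (row=0, col=3)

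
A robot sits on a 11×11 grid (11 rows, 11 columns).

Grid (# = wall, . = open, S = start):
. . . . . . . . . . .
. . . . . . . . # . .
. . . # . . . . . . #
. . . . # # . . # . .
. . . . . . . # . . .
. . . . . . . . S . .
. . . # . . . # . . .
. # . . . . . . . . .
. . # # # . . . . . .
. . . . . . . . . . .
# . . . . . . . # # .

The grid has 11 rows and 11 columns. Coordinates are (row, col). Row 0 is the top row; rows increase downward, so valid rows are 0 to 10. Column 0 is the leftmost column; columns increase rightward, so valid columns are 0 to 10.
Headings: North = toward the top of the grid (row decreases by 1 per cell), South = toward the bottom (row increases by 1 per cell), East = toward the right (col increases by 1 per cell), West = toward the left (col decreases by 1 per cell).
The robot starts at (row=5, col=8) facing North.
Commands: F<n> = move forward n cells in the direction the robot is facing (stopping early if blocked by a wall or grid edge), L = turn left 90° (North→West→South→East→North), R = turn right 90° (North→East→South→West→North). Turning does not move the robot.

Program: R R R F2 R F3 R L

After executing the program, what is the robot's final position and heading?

Answer: Final position: (row=2, col=6), facing North

Derivation:
Start: (row=5, col=8), facing North
  R: turn right, now facing East
  R: turn right, now facing South
  R: turn right, now facing West
  F2: move forward 2, now at (row=5, col=6)
  R: turn right, now facing North
  F3: move forward 3, now at (row=2, col=6)
  R: turn right, now facing East
  L: turn left, now facing North
Final: (row=2, col=6), facing North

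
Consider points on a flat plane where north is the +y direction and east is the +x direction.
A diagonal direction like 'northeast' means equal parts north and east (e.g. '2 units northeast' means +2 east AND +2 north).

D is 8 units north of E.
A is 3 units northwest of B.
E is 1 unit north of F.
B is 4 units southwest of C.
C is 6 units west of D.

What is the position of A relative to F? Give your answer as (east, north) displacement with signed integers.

Place F at the origin (east=0, north=0).
  E is 1 unit north of F: delta (east=+0, north=+1); E at (east=0, north=1).
  D is 8 units north of E: delta (east=+0, north=+8); D at (east=0, north=9).
  C is 6 units west of D: delta (east=-6, north=+0); C at (east=-6, north=9).
  B is 4 units southwest of C: delta (east=-4, north=-4); B at (east=-10, north=5).
  A is 3 units northwest of B: delta (east=-3, north=+3); A at (east=-13, north=8).
Therefore A relative to F: (east=-13, north=8).

Answer: A is at (east=-13, north=8) relative to F.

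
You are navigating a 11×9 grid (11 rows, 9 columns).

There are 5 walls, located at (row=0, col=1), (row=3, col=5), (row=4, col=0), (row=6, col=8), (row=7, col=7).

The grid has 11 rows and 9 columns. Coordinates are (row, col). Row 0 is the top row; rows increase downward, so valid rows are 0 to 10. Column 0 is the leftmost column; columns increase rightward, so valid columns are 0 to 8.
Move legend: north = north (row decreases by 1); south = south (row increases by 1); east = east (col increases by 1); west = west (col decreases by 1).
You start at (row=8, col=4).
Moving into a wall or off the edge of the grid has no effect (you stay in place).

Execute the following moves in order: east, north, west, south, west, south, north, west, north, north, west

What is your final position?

Start: (row=8, col=4)
  east (east): (row=8, col=4) -> (row=8, col=5)
  north (north): (row=8, col=5) -> (row=7, col=5)
  west (west): (row=7, col=5) -> (row=7, col=4)
  south (south): (row=7, col=4) -> (row=8, col=4)
  west (west): (row=8, col=4) -> (row=8, col=3)
  south (south): (row=8, col=3) -> (row=9, col=3)
  north (north): (row=9, col=3) -> (row=8, col=3)
  west (west): (row=8, col=3) -> (row=8, col=2)
  north (north): (row=8, col=2) -> (row=7, col=2)
  north (north): (row=7, col=2) -> (row=6, col=2)
  west (west): (row=6, col=2) -> (row=6, col=1)
Final: (row=6, col=1)

Answer: Final position: (row=6, col=1)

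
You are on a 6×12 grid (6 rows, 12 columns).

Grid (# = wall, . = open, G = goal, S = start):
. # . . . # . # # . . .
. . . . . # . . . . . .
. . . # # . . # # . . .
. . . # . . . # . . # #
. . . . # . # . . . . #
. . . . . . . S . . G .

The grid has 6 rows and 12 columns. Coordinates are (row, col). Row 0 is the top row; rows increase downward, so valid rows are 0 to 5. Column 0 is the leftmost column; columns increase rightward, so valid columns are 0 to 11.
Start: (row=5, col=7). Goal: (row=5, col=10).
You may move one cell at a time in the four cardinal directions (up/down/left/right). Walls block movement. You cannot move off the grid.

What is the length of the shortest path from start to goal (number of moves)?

Answer: Shortest path length: 3

Derivation:
BFS from (row=5, col=7) until reaching (row=5, col=10):
  Distance 0: (row=5, col=7)
  Distance 1: (row=4, col=7), (row=5, col=6), (row=5, col=8)
  Distance 2: (row=4, col=8), (row=5, col=5), (row=5, col=9)
  Distance 3: (row=3, col=8), (row=4, col=5), (row=4, col=9), (row=5, col=4), (row=5, col=10)  <- goal reached here
One shortest path (3 moves): (row=5, col=7) -> (row=5, col=8) -> (row=5, col=9) -> (row=5, col=10)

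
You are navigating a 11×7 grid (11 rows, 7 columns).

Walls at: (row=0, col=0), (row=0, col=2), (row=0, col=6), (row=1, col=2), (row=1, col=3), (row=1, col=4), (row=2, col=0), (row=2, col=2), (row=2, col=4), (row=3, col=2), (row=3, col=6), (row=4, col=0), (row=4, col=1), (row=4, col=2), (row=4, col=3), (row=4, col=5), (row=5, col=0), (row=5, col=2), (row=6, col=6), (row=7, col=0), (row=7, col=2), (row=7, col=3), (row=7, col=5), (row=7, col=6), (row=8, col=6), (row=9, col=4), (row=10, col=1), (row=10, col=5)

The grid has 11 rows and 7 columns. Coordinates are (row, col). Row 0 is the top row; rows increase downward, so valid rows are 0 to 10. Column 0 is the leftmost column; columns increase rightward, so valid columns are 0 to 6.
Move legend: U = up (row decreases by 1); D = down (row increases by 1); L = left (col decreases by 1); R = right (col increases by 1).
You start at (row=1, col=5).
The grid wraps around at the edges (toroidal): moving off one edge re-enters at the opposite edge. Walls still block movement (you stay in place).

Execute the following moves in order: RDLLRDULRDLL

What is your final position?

Answer: Final position: (row=2, col=5)

Derivation:
Start: (row=1, col=5)
  R (right): (row=1, col=5) -> (row=1, col=6)
  D (down): (row=1, col=6) -> (row=2, col=6)
  L (left): (row=2, col=6) -> (row=2, col=5)
  L (left): blocked, stay at (row=2, col=5)
  R (right): (row=2, col=5) -> (row=2, col=6)
  D (down): blocked, stay at (row=2, col=6)
  U (up): (row=2, col=6) -> (row=1, col=6)
  L (left): (row=1, col=6) -> (row=1, col=5)
  R (right): (row=1, col=5) -> (row=1, col=6)
  D (down): (row=1, col=6) -> (row=2, col=6)
  L (left): (row=2, col=6) -> (row=2, col=5)
  L (left): blocked, stay at (row=2, col=5)
Final: (row=2, col=5)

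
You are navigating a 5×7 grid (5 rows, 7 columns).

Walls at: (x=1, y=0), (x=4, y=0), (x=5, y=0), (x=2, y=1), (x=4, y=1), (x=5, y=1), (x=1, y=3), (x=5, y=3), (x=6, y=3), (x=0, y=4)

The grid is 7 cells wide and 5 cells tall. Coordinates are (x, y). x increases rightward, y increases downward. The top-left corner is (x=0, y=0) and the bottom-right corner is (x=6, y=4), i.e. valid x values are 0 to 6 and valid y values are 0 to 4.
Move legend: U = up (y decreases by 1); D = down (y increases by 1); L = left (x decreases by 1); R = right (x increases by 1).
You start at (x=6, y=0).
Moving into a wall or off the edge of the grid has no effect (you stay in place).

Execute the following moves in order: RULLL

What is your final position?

Answer: Final position: (x=6, y=0)

Derivation:
Start: (x=6, y=0)
  R (right): blocked, stay at (x=6, y=0)
  U (up): blocked, stay at (x=6, y=0)
  [×3]L (left): blocked, stay at (x=6, y=0)
Final: (x=6, y=0)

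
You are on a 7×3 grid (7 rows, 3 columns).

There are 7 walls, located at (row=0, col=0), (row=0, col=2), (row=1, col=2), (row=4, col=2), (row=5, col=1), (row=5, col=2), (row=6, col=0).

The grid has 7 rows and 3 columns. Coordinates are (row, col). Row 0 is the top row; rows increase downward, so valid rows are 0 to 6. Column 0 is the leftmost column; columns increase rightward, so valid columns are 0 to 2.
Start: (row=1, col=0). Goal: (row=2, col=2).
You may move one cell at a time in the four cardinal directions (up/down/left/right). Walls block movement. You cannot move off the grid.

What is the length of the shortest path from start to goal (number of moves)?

Answer: Shortest path length: 3

Derivation:
BFS from (row=1, col=0) until reaching (row=2, col=2):
  Distance 0: (row=1, col=0)
  Distance 1: (row=1, col=1), (row=2, col=0)
  Distance 2: (row=0, col=1), (row=2, col=1), (row=3, col=0)
  Distance 3: (row=2, col=2), (row=3, col=1), (row=4, col=0)  <- goal reached here
One shortest path (3 moves): (row=1, col=0) -> (row=1, col=1) -> (row=2, col=1) -> (row=2, col=2)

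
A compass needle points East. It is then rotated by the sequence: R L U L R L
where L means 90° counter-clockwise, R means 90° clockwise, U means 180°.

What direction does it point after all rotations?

Answer: Final heading: South

Derivation:
Start: East
  R (right (90° clockwise)) -> South
  L (left (90° counter-clockwise)) -> East
  U (U-turn (180°)) -> West
  L (left (90° counter-clockwise)) -> South
  R (right (90° clockwise)) -> West
  L (left (90° counter-clockwise)) -> South
Final: South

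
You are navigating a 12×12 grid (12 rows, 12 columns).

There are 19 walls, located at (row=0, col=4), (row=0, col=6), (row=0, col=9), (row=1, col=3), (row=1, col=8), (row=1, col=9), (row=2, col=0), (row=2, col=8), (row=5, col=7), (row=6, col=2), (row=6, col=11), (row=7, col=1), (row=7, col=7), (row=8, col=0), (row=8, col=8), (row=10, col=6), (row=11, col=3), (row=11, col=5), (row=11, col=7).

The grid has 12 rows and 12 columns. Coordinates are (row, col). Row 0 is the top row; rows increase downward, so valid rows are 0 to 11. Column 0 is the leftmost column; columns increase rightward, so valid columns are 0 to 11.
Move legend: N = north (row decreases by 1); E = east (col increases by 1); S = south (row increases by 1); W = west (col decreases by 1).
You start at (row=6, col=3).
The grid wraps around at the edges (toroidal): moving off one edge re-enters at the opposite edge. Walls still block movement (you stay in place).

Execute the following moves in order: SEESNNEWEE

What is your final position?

Answer: Final position: (row=6, col=7)

Derivation:
Start: (row=6, col=3)
  S (south): (row=6, col=3) -> (row=7, col=3)
  E (east): (row=7, col=3) -> (row=7, col=4)
  E (east): (row=7, col=4) -> (row=7, col=5)
  S (south): (row=7, col=5) -> (row=8, col=5)
  N (north): (row=8, col=5) -> (row=7, col=5)
  N (north): (row=7, col=5) -> (row=6, col=5)
  E (east): (row=6, col=5) -> (row=6, col=6)
  W (west): (row=6, col=6) -> (row=6, col=5)
  E (east): (row=6, col=5) -> (row=6, col=6)
  E (east): (row=6, col=6) -> (row=6, col=7)
Final: (row=6, col=7)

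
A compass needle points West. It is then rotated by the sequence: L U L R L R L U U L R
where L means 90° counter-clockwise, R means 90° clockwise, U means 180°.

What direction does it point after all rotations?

Start: West
  L (left (90° counter-clockwise)) -> South
  U (U-turn (180°)) -> North
  L (left (90° counter-clockwise)) -> West
  R (right (90° clockwise)) -> North
  L (left (90° counter-clockwise)) -> West
  R (right (90° clockwise)) -> North
  L (left (90° counter-clockwise)) -> West
  U (U-turn (180°)) -> East
  U (U-turn (180°)) -> West
  L (left (90° counter-clockwise)) -> South
  R (right (90° clockwise)) -> West
Final: West

Answer: Final heading: West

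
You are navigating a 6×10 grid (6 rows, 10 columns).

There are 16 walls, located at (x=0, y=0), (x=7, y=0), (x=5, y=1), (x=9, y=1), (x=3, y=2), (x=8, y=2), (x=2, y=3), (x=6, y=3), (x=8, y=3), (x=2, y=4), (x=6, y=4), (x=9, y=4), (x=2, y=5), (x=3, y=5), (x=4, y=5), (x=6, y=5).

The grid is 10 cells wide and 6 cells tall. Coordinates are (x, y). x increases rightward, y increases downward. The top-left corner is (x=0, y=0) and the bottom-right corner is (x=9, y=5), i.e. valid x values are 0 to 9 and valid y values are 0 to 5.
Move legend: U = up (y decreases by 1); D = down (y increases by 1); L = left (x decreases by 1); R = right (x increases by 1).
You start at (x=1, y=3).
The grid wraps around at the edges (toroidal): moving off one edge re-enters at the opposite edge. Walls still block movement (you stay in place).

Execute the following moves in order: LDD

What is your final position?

Answer: Final position: (x=0, y=5)

Derivation:
Start: (x=1, y=3)
  L (left): (x=1, y=3) -> (x=0, y=3)
  D (down): (x=0, y=3) -> (x=0, y=4)
  D (down): (x=0, y=4) -> (x=0, y=5)
Final: (x=0, y=5)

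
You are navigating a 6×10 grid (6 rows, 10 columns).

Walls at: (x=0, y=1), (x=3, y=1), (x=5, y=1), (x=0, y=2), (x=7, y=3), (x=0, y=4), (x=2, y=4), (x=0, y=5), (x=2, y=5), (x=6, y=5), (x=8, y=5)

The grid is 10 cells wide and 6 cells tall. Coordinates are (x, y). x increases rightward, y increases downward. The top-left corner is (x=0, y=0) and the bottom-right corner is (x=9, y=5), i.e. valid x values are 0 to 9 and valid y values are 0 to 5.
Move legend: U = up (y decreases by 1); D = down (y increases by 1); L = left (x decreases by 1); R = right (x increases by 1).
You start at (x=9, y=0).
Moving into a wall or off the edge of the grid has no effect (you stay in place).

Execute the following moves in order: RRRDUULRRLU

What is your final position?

Start: (x=9, y=0)
  [×3]R (right): blocked, stay at (x=9, y=0)
  D (down): (x=9, y=0) -> (x=9, y=1)
  U (up): (x=9, y=1) -> (x=9, y=0)
  U (up): blocked, stay at (x=9, y=0)
  L (left): (x=9, y=0) -> (x=8, y=0)
  R (right): (x=8, y=0) -> (x=9, y=0)
  R (right): blocked, stay at (x=9, y=0)
  L (left): (x=9, y=0) -> (x=8, y=0)
  U (up): blocked, stay at (x=8, y=0)
Final: (x=8, y=0)

Answer: Final position: (x=8, y=0)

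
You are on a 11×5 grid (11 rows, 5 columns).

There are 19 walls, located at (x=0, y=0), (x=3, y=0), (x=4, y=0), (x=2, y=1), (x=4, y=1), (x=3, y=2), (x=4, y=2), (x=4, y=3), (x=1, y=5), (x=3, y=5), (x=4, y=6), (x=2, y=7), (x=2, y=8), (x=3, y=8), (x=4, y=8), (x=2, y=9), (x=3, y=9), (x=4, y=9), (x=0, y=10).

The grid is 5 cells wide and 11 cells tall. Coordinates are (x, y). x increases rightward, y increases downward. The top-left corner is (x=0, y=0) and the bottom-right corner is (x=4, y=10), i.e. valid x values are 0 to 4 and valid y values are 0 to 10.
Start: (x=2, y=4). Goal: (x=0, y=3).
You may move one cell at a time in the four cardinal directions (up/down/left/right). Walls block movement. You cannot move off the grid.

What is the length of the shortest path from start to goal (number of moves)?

BFS from (x=2, y=4) until reaching (x=0, y=3):
  Distance 0: (x=2, y=4)
  Distance 1: (x=2, y=3), (x=1, y=4), (x=3, y=4), (x=2, y=5)
  Distance 2: (x=2, y=2), (x=1, y=3), (x=3, y=3), (x=0, y=4), (x=4, y=4), (x=2, y=6)
  Distance 3: (x=1, y=2), (x=0, y=3), (x=0, y=5), (x=4, y=5), (x=1, y=6), (x=3, y=6)  <- goal reached here
One shortest path (3 moves): (x=2, y=4) -> (x=1, y=4) -> (x=0, y=4) -> (x=0, y=3)

Answer: Shortest path length: 3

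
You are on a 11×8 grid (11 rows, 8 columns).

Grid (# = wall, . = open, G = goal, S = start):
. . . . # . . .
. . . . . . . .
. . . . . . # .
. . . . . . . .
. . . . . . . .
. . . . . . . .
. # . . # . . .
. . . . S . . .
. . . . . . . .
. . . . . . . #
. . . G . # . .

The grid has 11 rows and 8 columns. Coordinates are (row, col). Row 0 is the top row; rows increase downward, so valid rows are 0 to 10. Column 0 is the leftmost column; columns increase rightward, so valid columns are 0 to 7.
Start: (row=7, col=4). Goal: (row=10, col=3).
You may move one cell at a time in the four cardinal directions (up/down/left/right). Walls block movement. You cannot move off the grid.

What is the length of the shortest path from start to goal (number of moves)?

Answer: Shortest path length: 4

Derivation:
BFS from (row=7, col=4) until reaching (row=10, col=3):
  Distance 0: (row=7, col=4)
  Distance 1: (row=7, col=3), (row=7, col=5), (row=8, col=4)
  Distance 2: (row=6, col=3), (row=6, col=5), (row=7, col=2), (row=7, col=6), (row=8, col=3), (row=8, col=5), (row=9, col=4)
  Distance 3: (row=5, col=3), (row=5, col=5), (row=6, col=2), (row=6, col=6), (row=7, col=1), (row=7, col=7), (row=8, col=2), (row=8, col=6), (row=9, col=3), (row=9, col=5), (row=10, col=4)
  Distance 4: (row=4, col=3), (row=4, col=5), (row=5, col=2), (row=5, col=4), (row=5, col=6), (row=6, col=7), (row=7, col=0), (row=8, col=1), (row=8, col=7), (row=9, col=2), (row=9, col=6), (row=10, col=3)  <- goal reached here
One shortest path (4 moves): (row=7, col=4) -> (row=7, col=3) -> (row=8, col=3) -> (row=9, col=3) -> (row=10, col=3)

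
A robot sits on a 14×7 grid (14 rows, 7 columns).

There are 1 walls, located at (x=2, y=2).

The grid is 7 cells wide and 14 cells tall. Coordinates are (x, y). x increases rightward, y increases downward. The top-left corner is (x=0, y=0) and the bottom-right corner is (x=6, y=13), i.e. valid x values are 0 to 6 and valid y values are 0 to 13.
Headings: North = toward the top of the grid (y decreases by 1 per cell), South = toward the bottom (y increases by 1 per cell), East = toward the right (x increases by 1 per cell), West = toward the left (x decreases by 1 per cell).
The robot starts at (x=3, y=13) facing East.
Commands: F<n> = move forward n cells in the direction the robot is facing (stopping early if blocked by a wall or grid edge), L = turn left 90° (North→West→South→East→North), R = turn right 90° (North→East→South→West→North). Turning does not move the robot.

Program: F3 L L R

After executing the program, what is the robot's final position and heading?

Start: (x=3, y=13), facing East
  F3: move forward 3, now at (x=6, y=13)
  L: turn left, now facing North
  L: turn left, now facing West
  R: turn right, now facing North
Final: (x=6, y=13), facing North

Answer: Final position: (x=6, y=13), facing North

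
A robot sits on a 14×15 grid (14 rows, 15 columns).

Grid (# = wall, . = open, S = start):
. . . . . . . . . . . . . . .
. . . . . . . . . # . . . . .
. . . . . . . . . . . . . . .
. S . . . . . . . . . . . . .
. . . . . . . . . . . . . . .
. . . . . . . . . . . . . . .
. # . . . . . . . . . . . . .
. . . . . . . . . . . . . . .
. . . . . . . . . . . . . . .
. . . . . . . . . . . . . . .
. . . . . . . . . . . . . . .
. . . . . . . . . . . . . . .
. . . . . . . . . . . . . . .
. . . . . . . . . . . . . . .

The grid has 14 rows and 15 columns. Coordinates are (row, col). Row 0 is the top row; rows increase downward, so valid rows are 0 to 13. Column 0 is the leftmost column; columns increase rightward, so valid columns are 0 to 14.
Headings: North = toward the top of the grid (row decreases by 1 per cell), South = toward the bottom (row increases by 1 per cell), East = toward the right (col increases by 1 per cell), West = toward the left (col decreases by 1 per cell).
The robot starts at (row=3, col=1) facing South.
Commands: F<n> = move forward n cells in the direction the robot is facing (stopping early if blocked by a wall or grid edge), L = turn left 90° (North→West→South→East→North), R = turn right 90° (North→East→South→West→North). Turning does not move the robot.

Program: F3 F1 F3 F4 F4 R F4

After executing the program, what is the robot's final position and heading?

Start: (row=3, col=1), facing South
  F3: move forward 2/3 (blocked), now at (row=5, col=1)
  F1: move forward 0/1 (blocked), now at (row=5, col=1)
  F3: move forward 0/3 (blocked), now at (row=5, col=1)
  F4: move forward 0/4 (blocked), now at (row=5, col=1)
  F4: move forward 0/4 (blocked), now at (row=5, col=1)
  R: turn right, now facing West
  F4: move forward 1/4 (blocked), now at (row=5, col=0)
Final: (row=5, col=0), facing West

Answer: Final position: (row=5, col=0), facing West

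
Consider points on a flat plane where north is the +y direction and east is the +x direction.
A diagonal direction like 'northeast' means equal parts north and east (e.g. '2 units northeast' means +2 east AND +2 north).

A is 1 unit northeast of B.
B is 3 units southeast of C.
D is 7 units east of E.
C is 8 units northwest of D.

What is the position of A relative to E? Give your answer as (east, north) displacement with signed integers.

Place E at the origin (east=0, north=0).
  D is 7 units east of E: delta (east=+7, north=+0); D at (east=7, north=0).
  C is 8 units northwest of D: delta (east=-8, north=+8); C at (east=-1, north=8).
  B is 3 units southeast of C: delta (east=+3, north=-3); B at (east=2, north=5).
  A is 1 unit northeast of B: delta (east=+1, north=+1); A at (east=3, north=6).
Therefore A relative to E: (east=3, north=6).

Answer: A is at (east=3, north=6) relative to E.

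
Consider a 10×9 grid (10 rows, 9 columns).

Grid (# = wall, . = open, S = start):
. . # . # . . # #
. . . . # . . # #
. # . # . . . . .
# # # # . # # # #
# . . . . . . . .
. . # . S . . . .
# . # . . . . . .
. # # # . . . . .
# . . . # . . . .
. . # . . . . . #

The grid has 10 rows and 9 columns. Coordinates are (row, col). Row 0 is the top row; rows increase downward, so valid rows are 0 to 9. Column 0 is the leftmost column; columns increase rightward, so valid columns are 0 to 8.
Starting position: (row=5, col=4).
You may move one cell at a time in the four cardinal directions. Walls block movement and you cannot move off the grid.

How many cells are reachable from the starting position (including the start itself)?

Answer: Reachable cells: 52

Derivation:
BFS flood-fill from (row=5, col=4):
  Distance 0: (row=5, col=4)
  Distance 1: (row=4, col=4), (row=5, col=3), (row=5, col=5), (row=6, col=4)
  Distance 2: (row=3, col=4), (row=4, col=3), (row=4, col=5), (row=5, col=6), (row=6, col=3), (row=6, col=5), (row=7, col=4)
  Distance 3: (row=2, col=4), (row=4, col=2), (row=4, col=6), (row=5, col=7), (row=6, col=6), (row=7, col=5)
  Distance 4: (row=2, col=5), (row=4, col=1), (row=4, col=7), (row=5, col=8), (row=6, col=7), (row=7, col=6), (row=8, col=5)
  Distance 5: (row=1, col=5), (row=2, col=6), (row=4, col=8), (row=5, col=1), (row=6, col=8), (row=7, col=7), (row=8, col=6), (row=9, col=5)
  Distance 6: (row=0, col=5), (row=1, col=6), (row=2, col=7), (row=5, col=0), (row=6, col=1), (row=7, col=8), (row=8, col=7), (row=9, col=4), (row=9, col=6)
  Distance 7: (row=0, col=6), (row=2, col=8), (row=8, col=8), (row=9, col=3), (row=9, col=7)
  Distance 8: (row=8, col=3)
  Distance 9: (row=8, col=2)
  Distance 10: (row=8, col=1)
  Distance 11: (row=9, col=1)
  Distance 12: (row=9, col=0)
Total reachable: 52 (grid has 62 open cells total)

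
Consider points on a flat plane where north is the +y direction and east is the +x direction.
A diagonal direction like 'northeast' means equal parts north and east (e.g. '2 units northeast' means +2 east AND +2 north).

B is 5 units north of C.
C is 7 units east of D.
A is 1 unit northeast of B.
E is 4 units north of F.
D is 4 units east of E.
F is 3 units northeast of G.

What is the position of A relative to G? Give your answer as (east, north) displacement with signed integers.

Answer: A is at (east=15, north=13) relative to G.

Derivation:
Place G at the origin (east=0, north=0).
  F is 3 units northeast of G: delta (east=+3, north=+3); F at (east=3, north=3).
  E is 4 units north of F: delta (east=+0, north=+4); E at (east=3, north=7).
  D is 4 units east of E: delta (east=+4, north=+0); D at (east=7, north=7).
  C is 7 units east of D: delta (east=+7, north=+0); C at (east=14, north=7).
  B is 5 units north of C: delta (east=+0, north=+5); B at (east=14, north=12).
  A is 1 unit northeast of B: delta (east=+1, north=+1); A at (east=15, north=13).
Therefore A relative to G: (east=15, north=13).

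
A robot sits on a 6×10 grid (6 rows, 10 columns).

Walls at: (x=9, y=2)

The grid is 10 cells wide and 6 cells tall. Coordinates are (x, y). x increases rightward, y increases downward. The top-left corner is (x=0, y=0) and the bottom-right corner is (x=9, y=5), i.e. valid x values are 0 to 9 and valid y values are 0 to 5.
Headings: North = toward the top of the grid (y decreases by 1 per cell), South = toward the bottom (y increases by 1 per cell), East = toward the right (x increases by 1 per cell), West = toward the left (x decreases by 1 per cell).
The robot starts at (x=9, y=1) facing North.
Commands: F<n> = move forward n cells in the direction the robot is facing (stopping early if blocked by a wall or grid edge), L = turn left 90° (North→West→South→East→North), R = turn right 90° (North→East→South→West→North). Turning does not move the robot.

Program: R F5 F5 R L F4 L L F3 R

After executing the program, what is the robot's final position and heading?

Start: (x=9, y=1), facing North
  R: turn right, now facing East
  F5: move forward 0/5 (blocked), now at (x=9, y=1)
  F5: move forward 0/5 (blocked), now at (x=9, y=1)
  R: turn right, now facing South
  L: turn left, now facing East
  F4: move forward 0/4 (blocked), now at (x=9, y=1)
  L: turn left, now facing North
  L: turn left, now facing West
  F3: move forward 3, now at (x=6, y=1)
  R: turn right, now facing North
Final: (x=6, y=1), facing North

Answer: Final position: (x=6, y=1), facing North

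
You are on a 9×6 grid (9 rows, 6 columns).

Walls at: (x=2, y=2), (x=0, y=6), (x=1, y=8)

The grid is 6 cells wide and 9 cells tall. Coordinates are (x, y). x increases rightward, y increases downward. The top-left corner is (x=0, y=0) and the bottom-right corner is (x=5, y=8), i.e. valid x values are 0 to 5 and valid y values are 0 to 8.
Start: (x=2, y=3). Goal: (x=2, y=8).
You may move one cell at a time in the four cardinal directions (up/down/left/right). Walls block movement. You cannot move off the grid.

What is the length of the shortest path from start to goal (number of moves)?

Answer: Shortest path length: 5

Derivation:
BFS from (x=2, y=3) until reaching (x=2, y=8):
  Distance 0: (x=2, y=3)
  Distance 1: (x=1, y=3), (x=3, y=3), (x=2, y=4)
  Distance 2: (x=1, y=2), (x=3, y=2), (x=0, y=3), (x=4, y=3), (x=1, y=4), (x=3, y=4), (x=2, y=5)
  Distance 3: (x=1, y=1), (x=3, y=1), (x=0, y=2), (x=4, y=2), (x=5, y=3), (x=0, y=4), (x=4, y=4), (x=1, y=5), (x=3, y=5), (x=2, y=6)
  Distance 4: (x=1, y=0), (x=3, y=0), (x=0, y=1), (x=2, y=1), (x=4, y=1), (x=5, y=2), (x=5, y=4), (x=0, y=5), (x=4, y=5), (x=1, y=6), (x=3, y=6), (x=2, y=7)
  Distance 5: (x=0, y=0), (x=2, y=0), (x=4, y=0), (x=5, y=1), (x=5, y=5), (x=4, y=6), (x=1, y=7), (x=3, y=7), (x=2, y=8)  <- goal reached here
One shortest path (5 moves): (x=2, y=3) -> (x=2, y=4) -> (x=2, y=5) -> (x=2, y=6) -> (x=2, y=7) -> (x=2, y=8)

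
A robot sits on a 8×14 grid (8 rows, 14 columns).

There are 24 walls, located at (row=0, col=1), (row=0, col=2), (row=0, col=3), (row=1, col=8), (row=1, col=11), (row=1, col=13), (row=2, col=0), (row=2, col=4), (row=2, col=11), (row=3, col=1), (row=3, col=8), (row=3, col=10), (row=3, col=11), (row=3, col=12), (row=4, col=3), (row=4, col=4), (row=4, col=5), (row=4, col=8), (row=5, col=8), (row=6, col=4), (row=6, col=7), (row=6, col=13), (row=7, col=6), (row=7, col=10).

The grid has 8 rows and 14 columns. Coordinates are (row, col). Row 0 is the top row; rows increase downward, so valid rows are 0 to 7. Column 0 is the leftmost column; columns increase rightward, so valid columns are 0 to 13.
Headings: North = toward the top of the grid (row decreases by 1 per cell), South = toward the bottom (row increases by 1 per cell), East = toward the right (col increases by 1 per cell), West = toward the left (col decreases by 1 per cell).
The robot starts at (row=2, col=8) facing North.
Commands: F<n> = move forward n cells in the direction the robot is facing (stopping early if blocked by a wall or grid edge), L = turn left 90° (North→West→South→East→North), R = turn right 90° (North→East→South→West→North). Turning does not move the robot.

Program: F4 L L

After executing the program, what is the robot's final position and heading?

Answer: Final position: (row=2, col=8), facing South

Derivation:
Start: (row=2, col=8), facing North
  F4: move forward 0/4 (blocked), now at (row=2, col=8)
  L: turn left, now facing West
  L: turn left, now facing South
Final: (row=2, col=8), facing South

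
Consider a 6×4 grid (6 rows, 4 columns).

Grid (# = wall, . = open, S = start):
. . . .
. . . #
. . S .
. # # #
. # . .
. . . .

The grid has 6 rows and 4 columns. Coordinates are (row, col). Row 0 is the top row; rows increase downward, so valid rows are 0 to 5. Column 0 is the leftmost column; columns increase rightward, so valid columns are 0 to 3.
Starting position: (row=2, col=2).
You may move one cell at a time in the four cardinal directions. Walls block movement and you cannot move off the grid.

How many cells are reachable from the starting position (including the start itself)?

Answer: Reachable cells: 19

Derivation:
BFS flood-fill from (row=2, col=2):
  Distance 0: (row=2, col=2)
  Distance 1: (row=1, col=2), (row=2, col=1), (row=2, col=3)
  Distance 2: (row=0, col=2), (row=1, col=1), (row=2, col=0)
  Distance 3: (row=0, col=1), (row=0, col=3), (row=1, col=0), (row=3, col=0)
  Distance 4: (row=0, col=0), (row=4, col=0)
  Distance 5: (row=5, col=0)
  Distance 6: (row=5, col=1)
  Distance 7: (row=5, col=2)
  Distance 8: (row=4, col=2), (row=5, col=3)
  Distance 9: (row=4, col=3)
Total reachable: 19 (grid has 19 open cells total)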